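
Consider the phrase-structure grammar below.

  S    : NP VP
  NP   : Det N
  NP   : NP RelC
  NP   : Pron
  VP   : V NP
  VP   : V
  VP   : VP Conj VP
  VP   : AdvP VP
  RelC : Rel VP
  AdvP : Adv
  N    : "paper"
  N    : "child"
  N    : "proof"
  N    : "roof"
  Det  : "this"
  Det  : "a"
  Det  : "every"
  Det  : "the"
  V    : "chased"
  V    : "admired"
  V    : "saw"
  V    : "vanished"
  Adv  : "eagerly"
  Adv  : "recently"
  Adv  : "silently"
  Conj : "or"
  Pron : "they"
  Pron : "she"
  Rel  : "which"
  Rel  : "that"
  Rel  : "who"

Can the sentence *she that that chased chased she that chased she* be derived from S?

A Rel word can never sit immediately before a Rel word in any string this grammar generates, so the substring 'that that' rules out a derivation.

Ungrammatical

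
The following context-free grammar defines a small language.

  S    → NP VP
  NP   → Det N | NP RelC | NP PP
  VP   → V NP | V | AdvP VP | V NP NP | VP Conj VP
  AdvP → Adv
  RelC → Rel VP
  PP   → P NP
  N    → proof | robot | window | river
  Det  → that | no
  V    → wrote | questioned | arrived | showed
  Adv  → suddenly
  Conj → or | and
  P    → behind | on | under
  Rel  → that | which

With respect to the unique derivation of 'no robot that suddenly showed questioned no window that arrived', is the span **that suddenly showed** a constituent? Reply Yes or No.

[S [NP [NP [Det no] [N robot]] [RelC [Rel that] [VP [AdvP [Adv suddenly]] [VP [V showed]]]]] [VP [V questioned] [NP [NP [Det no] [N window]] [RelC [Rel that] [VP [V arrived]]]]]]
The words 'that suddenly showed' are exhaustively dominated by a single RelC node (built by RelC → Rel VP), so they form a constituent.

Yes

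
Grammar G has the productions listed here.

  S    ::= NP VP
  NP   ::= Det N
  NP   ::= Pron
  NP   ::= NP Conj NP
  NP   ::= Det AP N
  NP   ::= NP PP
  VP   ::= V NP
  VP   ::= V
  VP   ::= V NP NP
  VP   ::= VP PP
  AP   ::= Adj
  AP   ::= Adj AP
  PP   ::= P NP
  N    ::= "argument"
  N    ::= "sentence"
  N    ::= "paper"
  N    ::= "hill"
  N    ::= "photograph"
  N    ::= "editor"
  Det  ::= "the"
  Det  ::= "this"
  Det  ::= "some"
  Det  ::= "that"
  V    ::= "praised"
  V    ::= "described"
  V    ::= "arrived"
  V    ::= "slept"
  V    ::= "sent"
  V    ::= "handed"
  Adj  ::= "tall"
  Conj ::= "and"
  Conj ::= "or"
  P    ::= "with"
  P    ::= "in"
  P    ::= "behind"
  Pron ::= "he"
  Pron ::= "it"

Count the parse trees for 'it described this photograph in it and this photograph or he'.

7

Two of the 7 distinct bracketings:
[S [NP [Pron it]] [VP [V described] [NP [NP [NP [Det this] [N photograph]] [PP [P in] [NP [Pron it]]]] [Conj and] [NP [NP [Det this] [N photograph]] [Conj or] [NP [Pron he]]]]]]
[S [NP [Pron it]] [VP [V described] [NP [NP [NP [NP [Det this] [N photograph]] [PP [P in] [NP [Pron it]]]] [Conj and] [NP [Det this] [N photograph]]] [Conj or] [NP [Pron he]]]]]
The trees differ in how a recursive rule is bracketed over the same span.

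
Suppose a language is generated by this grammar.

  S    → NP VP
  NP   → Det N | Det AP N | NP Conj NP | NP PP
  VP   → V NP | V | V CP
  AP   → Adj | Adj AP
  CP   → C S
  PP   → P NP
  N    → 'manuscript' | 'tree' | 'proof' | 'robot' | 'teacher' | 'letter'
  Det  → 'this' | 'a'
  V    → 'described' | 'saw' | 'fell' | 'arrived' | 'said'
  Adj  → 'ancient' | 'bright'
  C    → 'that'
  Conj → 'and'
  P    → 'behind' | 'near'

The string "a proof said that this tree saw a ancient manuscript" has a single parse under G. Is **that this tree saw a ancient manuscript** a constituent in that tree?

[S [NP [Det a] [N proof]] [VP [V said] [CP [C that] [S [NP [Det this] [N tree]] [VP [V saw] [NP [Det a] [AP [Adj ancient]] [N manuscript]]]]]]]
The words 'that this tree saw a ancient manuscript' are exhaustively dominated by a single CP node (built by CP → C S), so they form a constituent.

Yes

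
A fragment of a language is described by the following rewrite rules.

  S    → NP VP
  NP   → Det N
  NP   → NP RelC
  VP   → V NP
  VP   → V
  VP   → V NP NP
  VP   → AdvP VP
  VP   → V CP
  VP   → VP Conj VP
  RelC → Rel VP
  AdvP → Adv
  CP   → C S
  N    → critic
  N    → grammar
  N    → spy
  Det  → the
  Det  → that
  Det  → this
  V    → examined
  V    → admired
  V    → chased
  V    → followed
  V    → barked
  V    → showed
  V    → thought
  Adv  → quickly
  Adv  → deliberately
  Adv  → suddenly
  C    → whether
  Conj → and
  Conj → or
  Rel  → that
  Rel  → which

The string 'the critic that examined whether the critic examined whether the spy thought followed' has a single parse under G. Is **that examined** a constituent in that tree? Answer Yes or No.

[S [NP [NP [Det the] [N critic]] [RelC [Rel that] [VP [V examined] [CP [C whether] [S [NP [Det the] [N critic]] [VP [V examined] [CP [C whether] [S [NP [Det the] [N spy]] [VP [V thought]]]]]]]]]] [VP [V followed]]]
The smallest constituent containing 'that examined' is the RelC spanning 'that examined whether the critic examined whether the spy thought'; no single node in the tree dominates exactly the given words.

No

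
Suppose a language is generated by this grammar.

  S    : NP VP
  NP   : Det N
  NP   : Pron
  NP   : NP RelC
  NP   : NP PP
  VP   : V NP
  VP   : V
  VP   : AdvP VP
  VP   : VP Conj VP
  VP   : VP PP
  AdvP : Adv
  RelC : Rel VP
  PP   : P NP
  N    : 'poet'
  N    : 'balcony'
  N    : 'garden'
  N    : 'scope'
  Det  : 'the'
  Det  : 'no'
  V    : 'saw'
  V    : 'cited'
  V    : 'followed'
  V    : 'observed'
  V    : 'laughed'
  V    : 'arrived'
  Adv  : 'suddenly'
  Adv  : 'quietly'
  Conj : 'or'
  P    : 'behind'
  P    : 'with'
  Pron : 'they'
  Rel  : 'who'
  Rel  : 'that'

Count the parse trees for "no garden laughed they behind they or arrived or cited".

Two of the 4 distinct bracketings:
[S [NP [Det no] [N garden]] [VP [VP [V laughed] [NP [NP [Pron they]] [PP [P behind] [NP [Pron they]]]]] [Conj or] [VP [VP [V arrived]] [Conj or] [VP [V cited]]]]]
[S [NP [Det no] [N garden]] [VP [VP [VP [V laughed] [NP [Pron they]]] [PP [P behind] [NP [Pron they]]]] [Conj or] [VP [VP [V arrived]] [Conj or] [VP [V cited]]]]]
The difference turns on whether NP → NP PP is used at the relevant span, versus an alternative expansion of NP.

4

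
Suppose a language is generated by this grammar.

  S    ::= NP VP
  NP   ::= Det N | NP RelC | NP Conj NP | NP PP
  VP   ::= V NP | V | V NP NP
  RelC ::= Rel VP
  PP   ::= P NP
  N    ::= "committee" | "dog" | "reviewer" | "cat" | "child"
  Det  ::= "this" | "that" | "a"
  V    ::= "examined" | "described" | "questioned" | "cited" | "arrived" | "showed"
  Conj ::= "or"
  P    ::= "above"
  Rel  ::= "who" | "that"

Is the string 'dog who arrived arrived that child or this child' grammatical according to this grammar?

For S → NP VP, no prefix of the string parses as an NP.

Ungrammatical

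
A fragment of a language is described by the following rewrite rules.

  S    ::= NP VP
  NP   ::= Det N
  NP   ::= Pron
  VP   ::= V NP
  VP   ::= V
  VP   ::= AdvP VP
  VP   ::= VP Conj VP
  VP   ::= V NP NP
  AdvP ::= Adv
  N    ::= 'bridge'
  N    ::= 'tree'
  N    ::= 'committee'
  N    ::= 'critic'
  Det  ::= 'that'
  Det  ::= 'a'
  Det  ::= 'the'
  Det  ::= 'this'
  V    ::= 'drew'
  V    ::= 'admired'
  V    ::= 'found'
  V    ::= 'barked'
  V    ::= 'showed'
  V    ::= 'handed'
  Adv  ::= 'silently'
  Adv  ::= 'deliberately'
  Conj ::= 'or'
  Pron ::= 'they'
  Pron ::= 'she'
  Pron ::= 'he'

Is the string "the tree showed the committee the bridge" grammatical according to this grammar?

Grammatical

[S [NP [Det the] [N tree]] [VP [V showed] [NP [Det the] [N committee]] [NP [Det the] [N bridge]]]]
Every word is introduced by a lexical rule and the phrasal rules combine the resulting categories into a single S.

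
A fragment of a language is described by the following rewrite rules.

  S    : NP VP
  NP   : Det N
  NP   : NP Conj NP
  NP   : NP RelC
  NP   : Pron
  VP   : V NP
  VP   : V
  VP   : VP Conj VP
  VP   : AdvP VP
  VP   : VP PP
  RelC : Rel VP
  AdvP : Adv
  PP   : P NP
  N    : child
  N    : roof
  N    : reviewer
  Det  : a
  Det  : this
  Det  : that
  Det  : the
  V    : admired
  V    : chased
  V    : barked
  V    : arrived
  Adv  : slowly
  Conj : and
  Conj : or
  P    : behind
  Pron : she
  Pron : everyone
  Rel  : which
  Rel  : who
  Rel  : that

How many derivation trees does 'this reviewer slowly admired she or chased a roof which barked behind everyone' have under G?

Two of the 7 distinct bracketings:
[S [NP [Det this] [N reviewer]] [VP [VP [AdvP [Adv slowly]] [VP [V admired] [NP [Pron she]]]] [Conj or] [VP [V chased] [NP [NP [Det a] [N roof]] [RelC [Rel which] [VP [VP [V barked]] [PP [P behind] [NP [Pron everyone]]]]]]]]]
[S [NP [Det this] [N reviewer]] [VP [VP [AdvP [Adv slowly]] [VP [V admired] [NP [Pron she]]]] [Conj or] [VP [VP [V chased] [NP [NP [Det a] [N roof]] [RelC [Rel which] [VP [V barked]]]]] [PP [P behind] [NP [Pron everyone]]]]]]
The trees differ in how a recursive rule is bracketed over the same span.

7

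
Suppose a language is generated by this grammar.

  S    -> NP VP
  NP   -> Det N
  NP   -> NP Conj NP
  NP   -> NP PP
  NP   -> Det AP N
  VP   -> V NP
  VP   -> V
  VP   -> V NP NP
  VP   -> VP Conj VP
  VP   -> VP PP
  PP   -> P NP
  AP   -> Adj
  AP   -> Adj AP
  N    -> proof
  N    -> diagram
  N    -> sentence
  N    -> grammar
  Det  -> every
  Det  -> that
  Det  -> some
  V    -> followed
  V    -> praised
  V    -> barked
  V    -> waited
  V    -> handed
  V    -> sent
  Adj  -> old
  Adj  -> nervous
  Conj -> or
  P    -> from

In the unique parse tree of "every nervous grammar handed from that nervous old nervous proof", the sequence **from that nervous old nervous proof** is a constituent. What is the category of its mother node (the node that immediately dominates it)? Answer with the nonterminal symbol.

VP

S
  NP
    Det: every
    AP
      Adj: nervous
    N: grammar
  VP
    VP
      V: handed
    PP
      P: from
      NP
        Det: that
        AP
          Adj: nervous
          AP
            Adj: old
            AP
              Adj: nervous
        N: proof
The span 'from that nervous old nervous proof' is the PP node built by PP → P NP.
Its mother is the VP built by VP → VP PP.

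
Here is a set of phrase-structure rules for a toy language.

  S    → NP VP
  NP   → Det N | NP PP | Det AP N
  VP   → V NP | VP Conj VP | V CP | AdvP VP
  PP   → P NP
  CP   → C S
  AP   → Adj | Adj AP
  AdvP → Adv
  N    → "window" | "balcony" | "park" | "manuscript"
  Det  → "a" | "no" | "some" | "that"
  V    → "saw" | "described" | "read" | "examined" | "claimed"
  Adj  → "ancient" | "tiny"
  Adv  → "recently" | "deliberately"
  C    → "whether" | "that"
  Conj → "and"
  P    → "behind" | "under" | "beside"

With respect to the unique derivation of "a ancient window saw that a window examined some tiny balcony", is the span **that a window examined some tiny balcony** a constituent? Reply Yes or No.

[S [NP [Det a] [AP [Adj ancient]] [N window]] [VP [V saw] [CP [C that] [S [NP [Det a] [N window]] [VP [V examined] [NP [Det some] [AP [Adj tiny]] [N balcony]]]]]]]
The words 'that a window examined some tiny balcony' are exhaustively dominated by a single CP node (built by CP → C S), so they form a constituent.

Yes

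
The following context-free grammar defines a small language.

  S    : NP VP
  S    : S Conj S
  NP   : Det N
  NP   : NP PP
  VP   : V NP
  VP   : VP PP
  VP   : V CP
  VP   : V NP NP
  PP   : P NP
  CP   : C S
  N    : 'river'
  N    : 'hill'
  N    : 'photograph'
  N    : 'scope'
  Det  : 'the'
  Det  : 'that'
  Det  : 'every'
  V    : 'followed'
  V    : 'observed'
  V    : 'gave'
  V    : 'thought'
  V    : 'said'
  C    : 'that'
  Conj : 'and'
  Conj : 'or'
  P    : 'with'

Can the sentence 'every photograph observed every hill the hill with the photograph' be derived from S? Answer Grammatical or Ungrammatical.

Grammatical

S
  NP
    Det: every
    N: photograph
  VP
    VP
      V: observed
      NP
        Det: every
        N: hill
      NP
        Det: the
        N: hill
    PP
      P: with
      NP
        Det: the
        N: photograph
The bracketing above is licensed at every node by one of the given productions, with S at the root.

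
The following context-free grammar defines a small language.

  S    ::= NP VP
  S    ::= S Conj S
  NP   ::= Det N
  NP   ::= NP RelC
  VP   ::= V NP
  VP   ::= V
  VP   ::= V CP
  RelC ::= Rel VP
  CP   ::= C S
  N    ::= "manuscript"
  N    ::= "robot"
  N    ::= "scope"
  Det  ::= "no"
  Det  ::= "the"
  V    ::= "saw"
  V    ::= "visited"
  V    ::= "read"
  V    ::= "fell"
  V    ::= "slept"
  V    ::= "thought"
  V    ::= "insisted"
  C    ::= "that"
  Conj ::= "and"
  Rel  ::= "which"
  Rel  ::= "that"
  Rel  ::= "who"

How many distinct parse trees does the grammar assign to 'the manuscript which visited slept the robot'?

1

[S [NP [NP [Det the] [N manuscript]] [RelC [Rel which] [VP [V visited]]]] [VP [V slept] [NP [Det the] [N robot]]]]
No rule offers an alternative attachment or grouping for any span, so this is the only derivation.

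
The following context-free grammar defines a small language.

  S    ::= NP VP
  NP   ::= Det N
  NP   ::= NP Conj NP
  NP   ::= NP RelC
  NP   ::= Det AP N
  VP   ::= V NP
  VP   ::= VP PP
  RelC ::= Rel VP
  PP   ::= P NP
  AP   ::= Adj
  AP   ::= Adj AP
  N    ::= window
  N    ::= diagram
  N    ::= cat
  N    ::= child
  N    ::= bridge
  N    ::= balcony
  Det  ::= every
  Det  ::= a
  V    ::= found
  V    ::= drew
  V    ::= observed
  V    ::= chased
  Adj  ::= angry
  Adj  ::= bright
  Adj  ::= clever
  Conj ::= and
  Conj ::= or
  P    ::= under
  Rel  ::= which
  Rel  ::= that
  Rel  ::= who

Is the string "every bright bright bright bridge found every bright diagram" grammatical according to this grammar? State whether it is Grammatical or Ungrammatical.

S
  NP
    Det: every
    AP
      Adj: bright
      AP
        Adj: bright
        AP
          Adj: bright
    N: bridge
  VP
    V: found
    NP
      Det: every
      AP
        Adj: bright
      N: diagram
The bracketing above is licensed at every node by one of the given productions, with S at the root.

Grammatical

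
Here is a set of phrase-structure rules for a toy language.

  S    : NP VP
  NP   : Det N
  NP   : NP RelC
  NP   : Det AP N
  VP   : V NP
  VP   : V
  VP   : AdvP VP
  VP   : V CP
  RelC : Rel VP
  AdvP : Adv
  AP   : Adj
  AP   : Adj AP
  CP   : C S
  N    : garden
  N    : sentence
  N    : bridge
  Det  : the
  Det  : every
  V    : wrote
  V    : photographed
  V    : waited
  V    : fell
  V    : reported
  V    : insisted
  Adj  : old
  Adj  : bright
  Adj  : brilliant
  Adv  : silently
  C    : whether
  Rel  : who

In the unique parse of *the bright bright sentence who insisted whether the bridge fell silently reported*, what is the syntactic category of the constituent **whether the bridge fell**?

[S [NP [NP [Det the] [AP [Adj bright] [AP [Adj bright]]] [N sentence]] [RelC [Rel who] [VP [V insisted] [CP [C whether] [S [NP [Det the] [N bridge]] [VP [V fell]]]]]]] [VP [AdvP [Adv silently]] [VP [V reported]]]]
The span 'whether the bridge fell' is the CP node built by CP → C S.

CP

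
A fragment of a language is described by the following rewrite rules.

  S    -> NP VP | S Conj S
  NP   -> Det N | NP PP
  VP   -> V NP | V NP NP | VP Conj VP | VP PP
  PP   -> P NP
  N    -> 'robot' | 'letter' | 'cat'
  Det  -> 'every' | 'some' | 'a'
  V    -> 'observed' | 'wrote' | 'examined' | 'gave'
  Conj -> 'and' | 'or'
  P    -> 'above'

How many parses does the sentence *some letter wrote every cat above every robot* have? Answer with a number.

2

The two bracketings:
[S [NP [Det some] [N letter]] [VP [V wrote] [NP [NP [Det every] [N cat]] [PP [P above] [NP [Det every] [N robot]]]]]]
[S [NP [Det some] [N letter]] [VP [VP [V wrote] [NP [Det every] [N cat]]] [PP [P above] [NP [Det every] [N robot]]]]]
The difference turns on whether NP → NP PP is used at the relevant span, versus an alternative expansion of NP.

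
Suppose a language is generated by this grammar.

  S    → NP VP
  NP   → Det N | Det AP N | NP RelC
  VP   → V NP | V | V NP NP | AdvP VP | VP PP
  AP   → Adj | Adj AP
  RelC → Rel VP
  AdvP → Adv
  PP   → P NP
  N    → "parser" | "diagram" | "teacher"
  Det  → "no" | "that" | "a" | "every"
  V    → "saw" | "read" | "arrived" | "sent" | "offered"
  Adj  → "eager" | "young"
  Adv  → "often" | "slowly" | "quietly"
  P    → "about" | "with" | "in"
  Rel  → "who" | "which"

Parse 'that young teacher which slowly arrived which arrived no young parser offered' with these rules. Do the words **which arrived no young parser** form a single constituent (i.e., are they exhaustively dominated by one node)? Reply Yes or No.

Yes

[S [NP [NP [NP [Det that] [AP [Adj young]] [N teacher]] [RelC [Rel which] [VP [AdvP [Adv slowly]] [VP [V arrived]]]]] [RelC [Rel which] [VP [V arrived] [NP [Det no] [AP [Adj young]] [N parser]]]]] [VP [V offered]]]
The words 'which arrived no young parser' are exhaustively dominated by a single RelC node (built by RelC → Rel VP), so they form a constituent.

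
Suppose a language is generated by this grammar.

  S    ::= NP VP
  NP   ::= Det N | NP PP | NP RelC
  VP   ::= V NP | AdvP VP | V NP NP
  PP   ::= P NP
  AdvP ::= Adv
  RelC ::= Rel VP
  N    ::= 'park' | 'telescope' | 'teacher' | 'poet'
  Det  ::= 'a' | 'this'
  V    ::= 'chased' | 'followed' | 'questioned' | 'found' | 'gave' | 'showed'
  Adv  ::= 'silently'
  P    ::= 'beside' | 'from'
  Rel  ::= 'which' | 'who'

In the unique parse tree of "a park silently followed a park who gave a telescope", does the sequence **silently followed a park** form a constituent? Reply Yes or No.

No

[S [NP [Det a] [N park]] [VP [AdvP [Adv silently]] [VP [V followed] [NP [NP [Det a] [N park]] [RelC [Rel who] [VP [V gave] [NP [Det a] [N telescope]]]]]]]]
The smallest constituent containing 'silently followed a park' is the VP spanning 'silently followed a park who gave a telescope'; no single node in the tree dominates exactly the given words.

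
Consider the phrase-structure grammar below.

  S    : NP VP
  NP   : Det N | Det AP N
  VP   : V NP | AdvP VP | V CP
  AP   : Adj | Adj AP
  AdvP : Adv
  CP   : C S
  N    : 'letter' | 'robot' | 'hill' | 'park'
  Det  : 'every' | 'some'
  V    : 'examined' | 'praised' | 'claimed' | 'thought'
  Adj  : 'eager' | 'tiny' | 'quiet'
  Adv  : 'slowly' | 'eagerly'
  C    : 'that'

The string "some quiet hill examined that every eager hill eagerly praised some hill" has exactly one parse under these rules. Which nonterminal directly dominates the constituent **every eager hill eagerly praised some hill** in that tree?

CP

S
  NP
    Det: some
    AP
      Adj: quiet
    N: hill
  VP
    V: examined
    CP
      C: that
      S
        NP
          Det: every
          AP
            Adj: eager
          N: hill
        VP
          AdvP
            Adv: eagerly
          VP
            V: praised
            NP
              Det: some
              N: hill
The span 'every eager hill eagerly praised some hill' is the S node built by S → NP VP.
Its mother is the CP built by CP → C S.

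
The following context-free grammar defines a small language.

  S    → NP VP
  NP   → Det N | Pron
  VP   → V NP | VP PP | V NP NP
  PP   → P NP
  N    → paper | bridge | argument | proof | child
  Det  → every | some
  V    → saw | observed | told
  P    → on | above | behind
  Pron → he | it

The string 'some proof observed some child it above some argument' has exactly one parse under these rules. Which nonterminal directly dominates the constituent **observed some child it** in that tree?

VP

S
  NP
    Det: some
    N: proof
  VP
    VP
      V: observed
      NP
        Det: some
        N: child
      NP
        Pron: it
    PP
      P: above
      NP
        Det: some
        N: argument
The span 'observed some child it' is the VP node built by VP → V NP NP.
Its mother is the VP built by VP → VP PP.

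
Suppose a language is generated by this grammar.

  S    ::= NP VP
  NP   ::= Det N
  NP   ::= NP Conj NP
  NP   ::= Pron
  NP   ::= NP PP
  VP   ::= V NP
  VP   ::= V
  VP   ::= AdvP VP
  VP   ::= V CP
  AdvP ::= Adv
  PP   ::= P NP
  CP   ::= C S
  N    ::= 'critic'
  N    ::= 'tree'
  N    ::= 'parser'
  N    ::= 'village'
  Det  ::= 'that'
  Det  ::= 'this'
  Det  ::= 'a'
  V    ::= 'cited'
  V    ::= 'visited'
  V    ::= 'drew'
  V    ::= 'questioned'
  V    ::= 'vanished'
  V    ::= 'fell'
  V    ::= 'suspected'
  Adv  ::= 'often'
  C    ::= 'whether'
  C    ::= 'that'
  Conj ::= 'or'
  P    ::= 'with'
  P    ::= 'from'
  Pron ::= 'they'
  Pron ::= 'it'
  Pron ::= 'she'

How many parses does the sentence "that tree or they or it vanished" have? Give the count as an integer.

The two bracketings:
[S [NP [NP [Det that] [N tree]] [Conj or] [NP [NP [Pron they]] [Conj or] [NP [Pron it]]]] [VP [V vanished]]]
[S [NP [NP [NP [Det that] [N tree]] [Conj or] [NP [Pron they]]] [Conj or] [NP [Pron it]]] [VP [V vanished]]]
The trees differ in how a recursive rule is bracketed over the same span.

2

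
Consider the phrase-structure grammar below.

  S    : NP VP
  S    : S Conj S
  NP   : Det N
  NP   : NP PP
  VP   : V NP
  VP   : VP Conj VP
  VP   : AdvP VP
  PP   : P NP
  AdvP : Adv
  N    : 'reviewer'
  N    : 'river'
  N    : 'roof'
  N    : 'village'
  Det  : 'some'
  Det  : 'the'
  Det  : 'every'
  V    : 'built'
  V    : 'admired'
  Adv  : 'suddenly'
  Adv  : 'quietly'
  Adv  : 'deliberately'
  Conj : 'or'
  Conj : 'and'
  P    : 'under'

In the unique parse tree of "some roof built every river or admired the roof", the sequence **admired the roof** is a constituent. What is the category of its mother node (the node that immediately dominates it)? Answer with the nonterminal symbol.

[S [NP [Det some] [N roof]] [VP [VP [V built] [NP [Det every] [N river]]] [Conj or] [VP [V admired] [NP [Det the] [N roof]]]]]
The span 'admired the roof' is the VP node built by VP → V NP.
Its mother is the VP built by VP → VP Conj VP.

VP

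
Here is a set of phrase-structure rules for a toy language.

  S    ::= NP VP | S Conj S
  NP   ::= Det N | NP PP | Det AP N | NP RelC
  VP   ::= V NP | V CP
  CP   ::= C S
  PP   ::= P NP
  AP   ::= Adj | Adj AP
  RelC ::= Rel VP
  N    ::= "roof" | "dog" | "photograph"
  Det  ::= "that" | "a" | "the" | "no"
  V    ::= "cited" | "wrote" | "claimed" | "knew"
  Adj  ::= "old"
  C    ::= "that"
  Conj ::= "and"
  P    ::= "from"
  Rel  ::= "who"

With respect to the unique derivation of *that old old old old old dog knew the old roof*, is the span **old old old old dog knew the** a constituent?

[S [NP [Det that] [AP [Adj old] [AP [Adj old] [AP [Adj old] [AP [Adj old] [AP [Adj old]]]]]] [N dog]] [VP [V knew] [NP [Det the] [AP [Adj old]] [N roof]]]]
The smallest constituent containing 'old old old old dog knew the' is the S spanning 'that old old old old old dog knew the old roof'; no single node in the tree dominates exactly the given words.

No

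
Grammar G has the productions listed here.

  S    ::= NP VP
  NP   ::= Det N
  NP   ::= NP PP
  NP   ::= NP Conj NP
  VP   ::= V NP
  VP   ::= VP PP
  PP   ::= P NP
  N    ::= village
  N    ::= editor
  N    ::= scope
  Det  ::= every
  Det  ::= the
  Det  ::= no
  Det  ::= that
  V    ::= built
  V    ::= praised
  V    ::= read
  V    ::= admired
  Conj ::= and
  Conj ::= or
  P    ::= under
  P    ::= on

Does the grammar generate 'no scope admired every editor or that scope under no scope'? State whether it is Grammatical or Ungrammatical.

[S [NP [Det no] [N scope]] [VP [V admired] [NP [NP [NP [Det every] [N editor]] [Conj or] [NP [Det that] [N scope]]] [PP [P under] [NP [Det no] [N scope]]]]]]
Every word is introduced by a lexical rule and the phrasal rules combine the resulting categories into a single S.

Grammatical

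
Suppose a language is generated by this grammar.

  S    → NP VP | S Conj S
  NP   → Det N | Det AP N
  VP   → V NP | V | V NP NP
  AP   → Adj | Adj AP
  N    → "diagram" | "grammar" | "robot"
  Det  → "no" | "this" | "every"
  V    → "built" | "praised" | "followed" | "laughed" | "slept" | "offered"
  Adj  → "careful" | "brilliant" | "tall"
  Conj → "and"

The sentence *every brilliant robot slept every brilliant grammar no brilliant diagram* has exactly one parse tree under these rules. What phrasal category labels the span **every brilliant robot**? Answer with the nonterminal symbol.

NP

S
  NP
    Det: every
    AP
      Adj: brilliant
    N: robot
  VP
    V: slept
    NP
      Det: every
      AP
        Adj: brilliant
      N: grammar
    NP
      Det: no
      AP
        Adj: brilliant
      N: diagram
The span 'every brilliant robot' is the NP node built by NP → Det AP N.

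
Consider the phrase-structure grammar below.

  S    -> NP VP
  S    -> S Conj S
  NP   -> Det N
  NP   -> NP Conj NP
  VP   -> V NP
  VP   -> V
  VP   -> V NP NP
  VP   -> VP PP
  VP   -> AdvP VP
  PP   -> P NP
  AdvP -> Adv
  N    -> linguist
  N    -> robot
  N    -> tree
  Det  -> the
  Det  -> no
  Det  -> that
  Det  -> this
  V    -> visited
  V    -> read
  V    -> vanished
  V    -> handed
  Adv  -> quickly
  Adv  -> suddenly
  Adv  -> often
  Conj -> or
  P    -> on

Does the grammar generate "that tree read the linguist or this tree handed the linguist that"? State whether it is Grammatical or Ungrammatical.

Ungrammatical

For S → NP VP, the only prefix that parses as NP is 'that tree', but the remainder 'read the linguist or this tree handed the linguist that' is not a VP under these rules. The alternative S rule S → S Conj S likewise has no satisfying split.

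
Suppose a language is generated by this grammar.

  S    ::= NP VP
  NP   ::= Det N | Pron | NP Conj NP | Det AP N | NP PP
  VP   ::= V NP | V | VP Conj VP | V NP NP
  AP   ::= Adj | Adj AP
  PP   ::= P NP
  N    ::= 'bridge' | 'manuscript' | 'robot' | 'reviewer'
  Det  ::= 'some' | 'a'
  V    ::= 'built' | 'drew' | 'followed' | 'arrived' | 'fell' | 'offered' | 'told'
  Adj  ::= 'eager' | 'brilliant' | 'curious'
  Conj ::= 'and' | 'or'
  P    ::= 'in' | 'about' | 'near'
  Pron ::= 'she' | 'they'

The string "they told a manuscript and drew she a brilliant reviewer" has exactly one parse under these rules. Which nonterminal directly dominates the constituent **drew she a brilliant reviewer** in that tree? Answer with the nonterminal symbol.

S
  NP
    Pron: they
  VP
    VP
      V: told
      NP
        Det: a
        N: manuscript
    Conj: and
    VP
      V: drew
      NP
        Pron: she
      NP
        Det: a
        AP
          Adj: brilliant
        N: reviewer
The span 'drew she a brilliant reviewer' is the VP node built by VP → V NP NP.
Its mother is the VP built by VP → VP Conj VP.

VP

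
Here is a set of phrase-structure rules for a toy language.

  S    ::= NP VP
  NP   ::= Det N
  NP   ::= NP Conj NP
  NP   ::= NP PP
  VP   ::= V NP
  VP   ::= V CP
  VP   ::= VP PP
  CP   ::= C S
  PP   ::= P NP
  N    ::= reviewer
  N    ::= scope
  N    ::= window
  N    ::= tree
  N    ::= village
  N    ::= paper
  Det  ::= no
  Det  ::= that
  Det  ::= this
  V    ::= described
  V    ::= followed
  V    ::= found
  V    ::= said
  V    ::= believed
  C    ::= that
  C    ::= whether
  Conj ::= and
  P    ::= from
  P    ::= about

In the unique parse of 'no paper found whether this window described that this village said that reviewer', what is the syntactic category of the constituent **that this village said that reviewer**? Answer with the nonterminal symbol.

S
  NP
    Det: no
    N: paper
  VP
    V: found
    CP
      C: whether
      S
        NP
          Det: this
          N: window
        VP
          V: described
          CP
            C: that
            S
              NP
                Det: this
                N: village
              VP
                V: said
                NP
                  Det: that
                  N: reviewer
The span 'that this village said that reviewer' is the CP node built by CP → C S.

CP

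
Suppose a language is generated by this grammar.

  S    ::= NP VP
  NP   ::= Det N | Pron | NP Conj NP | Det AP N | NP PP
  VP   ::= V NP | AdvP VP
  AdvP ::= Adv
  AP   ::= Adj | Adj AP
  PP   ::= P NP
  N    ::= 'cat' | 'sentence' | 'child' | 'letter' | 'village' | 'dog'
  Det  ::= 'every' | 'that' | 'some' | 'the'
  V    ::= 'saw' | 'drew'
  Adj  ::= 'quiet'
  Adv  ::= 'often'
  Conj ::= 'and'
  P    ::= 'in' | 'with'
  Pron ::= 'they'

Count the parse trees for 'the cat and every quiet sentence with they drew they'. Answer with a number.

The two bracketings:
[S [NP [NP [Det the] [N cat]] [Conj and] [NP [NP [Det every] [AP [Adj quiet]] [N sentence]] [PP [P with] [NP [Pron they]]]]] [VP [V drew] [NP [Pron they]]]]
[S [NP [NP [NP [Det the] [N cat]] [Conj and] [NP [Det every] [AP [Adj quiet]] [N sentence]]] [PP [P with] [NP [Pron they]]]] [VP [V drew] [NP [Pron they]]]]
The trees differ in how a recursive rule is bracketed over the same span.

2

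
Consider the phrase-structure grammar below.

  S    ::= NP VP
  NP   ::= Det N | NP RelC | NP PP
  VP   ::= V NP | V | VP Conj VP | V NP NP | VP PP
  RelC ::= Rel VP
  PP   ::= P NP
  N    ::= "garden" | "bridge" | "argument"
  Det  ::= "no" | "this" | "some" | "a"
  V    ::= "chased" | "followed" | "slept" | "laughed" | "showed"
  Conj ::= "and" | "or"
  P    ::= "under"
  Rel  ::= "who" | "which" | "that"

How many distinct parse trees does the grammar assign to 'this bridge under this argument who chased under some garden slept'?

Two of the 5 distinct bracketings:
[S [NP [NP [NP [Det this] [N bridge]] [PP [P under] [NP [Det this] [N argument]]]] [RelC [Rel who] [VP [VP [V chased]] [PP [P under] [NP [Det some] [N garden]]]]]] [VP [V slept]]]
[S [NP [NP [Det this] [N bridge]] [PP [P under] [NP [NP [Det this] [N argument]] [RelC [Rel who] [VP [VP [V chased]] [PP [P under] [NP [Det some] [N garden]]]]]]]] [VP [V slept]]]
The trees differ in how a recursive rule is bracketed over the same span.

5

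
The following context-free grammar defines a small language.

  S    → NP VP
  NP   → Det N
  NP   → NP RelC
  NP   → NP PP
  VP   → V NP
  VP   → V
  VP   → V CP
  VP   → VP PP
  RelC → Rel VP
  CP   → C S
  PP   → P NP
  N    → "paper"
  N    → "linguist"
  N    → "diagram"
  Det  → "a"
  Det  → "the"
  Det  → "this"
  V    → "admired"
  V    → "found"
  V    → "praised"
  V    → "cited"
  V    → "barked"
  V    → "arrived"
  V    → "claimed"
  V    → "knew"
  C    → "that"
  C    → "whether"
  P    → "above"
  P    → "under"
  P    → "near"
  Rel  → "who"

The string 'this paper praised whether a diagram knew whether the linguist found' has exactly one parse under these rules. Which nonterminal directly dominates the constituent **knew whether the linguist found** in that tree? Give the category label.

S

[S [NP [Det this] [N paper]] [VP [V praised] [CP [C whether] [S [NP [Det a] [N diagram]] [VP [V knew] [CP [C whether] [S [NP [Det the] [N linguist]] [VP [V found]]]]]]]]]
The span 'knew whether the linguist found' is the VP node built by VP → V CP.
Its mother is the S built by S → NP VP.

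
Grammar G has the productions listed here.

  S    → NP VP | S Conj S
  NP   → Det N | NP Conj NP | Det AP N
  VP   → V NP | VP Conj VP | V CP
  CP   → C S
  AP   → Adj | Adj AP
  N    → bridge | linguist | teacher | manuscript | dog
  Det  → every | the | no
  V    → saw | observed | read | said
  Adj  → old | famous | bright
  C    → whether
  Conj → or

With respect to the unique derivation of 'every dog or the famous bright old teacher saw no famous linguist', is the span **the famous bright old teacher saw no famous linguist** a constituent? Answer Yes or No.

[S [NP [NP [Det every] [N dog]] [Conj or] [NP [Det the] [AP [Adj famous] [AP [Adj bright] [AP [Adj old]]]] [N teacher]]] [VP [V saw] [NP [Det no] [AP [Adj famous]] [N linguist]]]]
The smallest constituent containing 'the famous bright old teacher saw no famous linguist' is the S spanning 'every dog or the famous bright old teacher saw no famous linguist'; no single node in the tree dominates exactly the given words.

No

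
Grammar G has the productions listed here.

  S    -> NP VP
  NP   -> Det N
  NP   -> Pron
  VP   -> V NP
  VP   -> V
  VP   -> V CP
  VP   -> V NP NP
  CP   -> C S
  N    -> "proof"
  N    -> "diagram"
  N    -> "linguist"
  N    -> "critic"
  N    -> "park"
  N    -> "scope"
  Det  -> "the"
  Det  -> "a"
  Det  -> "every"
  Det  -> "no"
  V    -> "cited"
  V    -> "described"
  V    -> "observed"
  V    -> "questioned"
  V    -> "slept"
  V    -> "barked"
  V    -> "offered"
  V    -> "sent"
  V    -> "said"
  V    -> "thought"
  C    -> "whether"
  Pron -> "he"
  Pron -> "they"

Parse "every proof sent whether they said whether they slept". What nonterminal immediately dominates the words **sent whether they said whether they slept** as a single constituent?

VP

S
  NP
    Det: every
    N: proof
  VP
    V: sent
    CP
      C: whether
      S
        NP
          Pron: they
        VP
          V: said
          CP
            C: whether
            S
              NP
                Pron: they
              VP
                V: slept
The span 'sent whether they said whether they slept' is the VP node built by VP → V CP.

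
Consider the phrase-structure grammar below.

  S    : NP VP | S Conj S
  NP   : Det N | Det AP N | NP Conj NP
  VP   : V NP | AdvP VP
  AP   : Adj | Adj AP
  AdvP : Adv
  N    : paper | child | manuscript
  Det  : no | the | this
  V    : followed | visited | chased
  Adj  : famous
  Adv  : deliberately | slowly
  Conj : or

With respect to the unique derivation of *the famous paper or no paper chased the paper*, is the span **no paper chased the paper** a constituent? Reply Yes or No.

No

[S [NP [NP [Det the] [AP [Adj famous]] [N paper]] [Conj or] [NP [Det no] [N paper]]] [VP [V chased] [NP [Det the] [N paper]]]]
The smallest constituent containing 'no paper chased the paper' is the S spanning 'the famous paper or no paper chased the paper'; no single node in the tree dominates exactly the given words.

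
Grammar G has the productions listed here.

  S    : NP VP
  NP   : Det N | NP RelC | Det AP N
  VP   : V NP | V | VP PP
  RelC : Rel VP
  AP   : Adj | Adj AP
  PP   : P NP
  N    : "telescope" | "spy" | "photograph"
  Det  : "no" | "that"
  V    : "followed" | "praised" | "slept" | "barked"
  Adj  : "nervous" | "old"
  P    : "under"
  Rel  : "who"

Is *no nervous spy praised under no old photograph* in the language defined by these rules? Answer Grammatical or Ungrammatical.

Grammatical

S
  NP
    Det: no
    AP
      Adj: nervous
    N: spy
  VP
    VP
      V: praised
    PP
      P: under
      NP
        Det: no
        AP
          Adj: old
        N: photograph
Every word is introduced by a lexical rule and the phrasal rules combine the resulting categories into a single S.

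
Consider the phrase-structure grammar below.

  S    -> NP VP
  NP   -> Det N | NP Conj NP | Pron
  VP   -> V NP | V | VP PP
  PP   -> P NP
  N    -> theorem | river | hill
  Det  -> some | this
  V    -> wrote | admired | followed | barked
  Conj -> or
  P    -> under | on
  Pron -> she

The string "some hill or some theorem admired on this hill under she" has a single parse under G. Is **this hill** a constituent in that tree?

[S [NP [NP [Det some] [N hill]] [Conj or] [NP [Det some] [N theorem]]] [VP [VP [VP [V admired]] [PP [P on] [NP [Det this] [N hill]]]] [PP [P under] [NP [Pron she]]]]]
The words 'this hill' are exhaustively dominated by a single NP node (built by NP → Det N), so they form a constituent.

Yes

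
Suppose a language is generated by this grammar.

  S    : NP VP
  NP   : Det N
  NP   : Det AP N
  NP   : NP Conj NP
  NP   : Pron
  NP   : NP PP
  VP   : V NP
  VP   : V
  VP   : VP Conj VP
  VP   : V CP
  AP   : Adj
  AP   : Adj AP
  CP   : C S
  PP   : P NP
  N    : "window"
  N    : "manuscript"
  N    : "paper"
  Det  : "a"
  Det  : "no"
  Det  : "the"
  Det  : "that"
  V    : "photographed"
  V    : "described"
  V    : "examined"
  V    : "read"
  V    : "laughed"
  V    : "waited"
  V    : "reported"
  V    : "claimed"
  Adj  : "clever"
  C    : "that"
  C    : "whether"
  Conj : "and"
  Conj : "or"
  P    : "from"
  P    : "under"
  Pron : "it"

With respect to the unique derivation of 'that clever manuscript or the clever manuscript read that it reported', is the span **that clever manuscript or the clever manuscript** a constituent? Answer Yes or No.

[S [NP [NP [Det that] [AP [Adj clever]] [N manuscript]] [Conj or] [NP [Det the] [AP [Adj clever]] [N manuscript]]] [VP [V read] [CP [C that] [S [NP [Pron it]] [VP [V reported]]]]]]
The words 'that clever manuscript or the clever manuscript' are exhaustively dominated by a single NP node (built by NP → NP Conj NP), so they form a constituent.

Yes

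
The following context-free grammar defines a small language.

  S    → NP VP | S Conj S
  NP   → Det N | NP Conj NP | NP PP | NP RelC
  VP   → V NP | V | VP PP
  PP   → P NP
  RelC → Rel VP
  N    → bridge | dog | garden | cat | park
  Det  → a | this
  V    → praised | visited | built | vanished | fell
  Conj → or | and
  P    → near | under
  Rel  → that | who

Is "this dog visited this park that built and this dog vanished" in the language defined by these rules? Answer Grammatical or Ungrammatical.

Grammatical

S
  S
    NP
      Det: this
      N: dog
    VP
      V: visited
      NP
        NP
          Det: this
          N: park
        RelC
          Rel: that
          VP
            V: built
  Conj: and
  S
    NP
      Det: this
      N: dog
    VP
      V: vanished
Every word is introduced by a lexical rule and the phrasal rules combine the resulting categories into a single S.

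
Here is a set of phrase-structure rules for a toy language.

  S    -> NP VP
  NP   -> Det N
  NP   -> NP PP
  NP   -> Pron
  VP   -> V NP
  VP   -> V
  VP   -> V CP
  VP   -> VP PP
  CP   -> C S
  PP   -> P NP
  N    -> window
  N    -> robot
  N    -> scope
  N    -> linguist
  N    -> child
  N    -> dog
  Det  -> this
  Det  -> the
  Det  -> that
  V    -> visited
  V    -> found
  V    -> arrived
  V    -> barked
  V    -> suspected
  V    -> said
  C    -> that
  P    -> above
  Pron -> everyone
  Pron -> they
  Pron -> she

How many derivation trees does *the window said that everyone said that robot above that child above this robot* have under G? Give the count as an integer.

Two of the 9 distinct bracketings:
[S [NP [Det the] [N window]] [VP [V said] [CP [C that] [S [NP [Pron everyone]] [VP [V said] [NP [NP [Det that] [N robot]] [PP [P above] [NP [NP [Det that] [N child]] [PP [P above] [NP [Det this] [N robot]]]]]]]]]]]
[S [NP [Det the] [N window]] [VP [V said] [CP [C that] [S [NP [Pron everyone]] [VP [V said] [NP [NP [NP [Det that] [N robot]] [PP [P above] [NP [Det that] [N child]]]] [PP [P above] [NP [Det this] [N robot]]]]]]]]]
The trees differ in how a recursive rule is bracketed over the same span.

9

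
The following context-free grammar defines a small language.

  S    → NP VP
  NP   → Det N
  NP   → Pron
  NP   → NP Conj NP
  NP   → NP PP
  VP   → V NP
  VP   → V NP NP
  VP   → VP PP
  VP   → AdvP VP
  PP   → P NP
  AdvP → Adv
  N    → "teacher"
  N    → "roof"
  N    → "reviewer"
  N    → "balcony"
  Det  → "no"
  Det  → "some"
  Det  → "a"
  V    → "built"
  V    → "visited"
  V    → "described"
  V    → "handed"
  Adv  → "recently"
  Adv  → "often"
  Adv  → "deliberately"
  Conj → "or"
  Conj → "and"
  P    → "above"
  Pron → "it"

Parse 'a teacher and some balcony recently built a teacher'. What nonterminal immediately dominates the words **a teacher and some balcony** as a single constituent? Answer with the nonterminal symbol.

NP

[S [NP [NP [Det a] [N teacher]] [Conj and] [NP [Det some] [N balcony]]] [VP [AdvP [Adv recently]] [VP [V built] [NP [Det a] [N teacher]]]]]
The span 'a teacher and some balcony' is the NP node built by NP → NP Conj NP.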